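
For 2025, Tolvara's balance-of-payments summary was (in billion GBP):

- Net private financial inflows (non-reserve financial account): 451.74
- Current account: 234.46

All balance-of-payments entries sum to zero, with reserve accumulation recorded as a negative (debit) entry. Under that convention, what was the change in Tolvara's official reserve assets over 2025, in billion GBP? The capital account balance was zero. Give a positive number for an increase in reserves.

Official reserve transactions balance = -(234.46 + 451.74) = -686.20
An accumulation of reserves is recorded as a debit (negative entry), so the change in the stock of reserves is the negative of that balance.
Change in official reserves = -(-686.20) = 686.20

686.20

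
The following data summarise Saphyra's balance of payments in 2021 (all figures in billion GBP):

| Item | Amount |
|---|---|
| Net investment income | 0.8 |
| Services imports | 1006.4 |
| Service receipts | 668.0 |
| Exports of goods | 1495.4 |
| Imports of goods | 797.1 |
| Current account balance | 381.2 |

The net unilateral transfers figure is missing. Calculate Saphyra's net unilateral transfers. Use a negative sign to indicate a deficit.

Current account = goods balance + services balance + net primary income + net secondary income
Sum of the known components = 360.7
Net unilateral transfers = CA - (known components) = 381.2 - 360.7 = 20.5

20.5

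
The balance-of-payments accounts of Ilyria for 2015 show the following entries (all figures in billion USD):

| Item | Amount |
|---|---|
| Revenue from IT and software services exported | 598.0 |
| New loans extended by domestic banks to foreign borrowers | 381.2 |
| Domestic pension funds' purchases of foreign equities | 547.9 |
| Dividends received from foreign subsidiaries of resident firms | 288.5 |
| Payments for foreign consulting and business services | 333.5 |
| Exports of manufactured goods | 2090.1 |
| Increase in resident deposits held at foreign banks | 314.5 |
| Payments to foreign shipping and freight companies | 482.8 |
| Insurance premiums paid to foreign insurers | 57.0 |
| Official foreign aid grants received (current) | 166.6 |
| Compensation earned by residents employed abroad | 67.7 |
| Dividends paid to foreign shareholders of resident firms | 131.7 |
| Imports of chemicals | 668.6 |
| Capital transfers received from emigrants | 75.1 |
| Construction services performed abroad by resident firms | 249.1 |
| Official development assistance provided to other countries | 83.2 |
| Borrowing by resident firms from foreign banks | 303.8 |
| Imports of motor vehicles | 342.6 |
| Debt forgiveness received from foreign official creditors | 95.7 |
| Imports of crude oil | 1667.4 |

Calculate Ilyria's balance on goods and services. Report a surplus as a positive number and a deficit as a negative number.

Goods: 2090.1 - 342.6 - 668.6 - 1667.4 = -588.5
Services: -57.0 - 333.5 + 249.1 + 598.0 - 482.8 = -26.2
Trade balance = -588.5 + (-26.2) = -614.7
(Excluded from the trade balance — financial account: new loans extended by domestic banks to foreign borrowers 381.2, domestic pension funds' purchases of foreign equities 547.9, increase in resident deposits held at foreign banks 314.5, borrowing by resident firms from foreign banks 303.8; primary income: dividends received from foreign subsidiaries of resident firms 288.5, compensation earned by residents employed abroad 67.7, dividends paid to foreign shareholders of resident firms 131.7; secondary income: official foreign aid grants received (current) 166.6, official development assistance provided to other countries 83.2; capital account: capital transfers received from emigrants 75.1, debt forgiveness received from foreign official creditors 95.7.)

-614.7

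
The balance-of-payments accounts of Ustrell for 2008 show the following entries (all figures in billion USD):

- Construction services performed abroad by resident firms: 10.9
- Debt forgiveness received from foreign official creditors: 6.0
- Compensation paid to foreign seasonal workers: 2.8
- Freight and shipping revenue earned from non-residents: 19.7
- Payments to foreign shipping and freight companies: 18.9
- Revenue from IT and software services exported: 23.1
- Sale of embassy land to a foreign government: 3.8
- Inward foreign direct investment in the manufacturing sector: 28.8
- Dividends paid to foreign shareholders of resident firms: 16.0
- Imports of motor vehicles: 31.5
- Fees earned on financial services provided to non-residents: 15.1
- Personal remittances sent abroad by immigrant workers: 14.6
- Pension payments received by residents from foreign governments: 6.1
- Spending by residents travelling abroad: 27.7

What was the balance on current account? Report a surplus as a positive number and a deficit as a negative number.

-36.6

Goods: -31.5
Services: -27.7 + 10.9 + 15.1 + 19.7 - 18.9 + 23.1 = 22.2
Primary income: -2.8 - 16.0 = -18.8
Secondary income: 6.1 - 14.6 = -8.5
Current account = (-31.5) + 22.2 + (-18.8) + (-8.5) = -36.6
(Excluded from the current account — capital account: debt forgiveness received from foreign official creditors 6.0, sale of embassy land to a foreign government 3.8; financial account: inward foreign direct investment in the manufacturing sector 28.8.)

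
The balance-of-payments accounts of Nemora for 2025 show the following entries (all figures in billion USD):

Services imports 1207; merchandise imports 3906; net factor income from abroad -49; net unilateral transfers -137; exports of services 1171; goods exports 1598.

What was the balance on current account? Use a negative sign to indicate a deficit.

Goods balance = 1598 - 3906 = -2308
Services balance = 1171 - 1207 = -36
Trade balance (goods + services) = -2308 + (-36) = -2344
Net primary income = -49
Net secondary income = -137
Current account = -2344 + (-49) + (-137) = -2530

-2530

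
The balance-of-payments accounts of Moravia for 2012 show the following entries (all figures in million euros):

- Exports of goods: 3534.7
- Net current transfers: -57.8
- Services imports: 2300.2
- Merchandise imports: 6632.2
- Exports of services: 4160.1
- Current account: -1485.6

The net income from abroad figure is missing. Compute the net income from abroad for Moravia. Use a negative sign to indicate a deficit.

-190.2

Current account = goods balance + services balance + net primary income + net secondary income
Sum of the known components = -1295.4
Net income from abroad = CA - (known components) = -1485.6 - (-1295.4) = -190.2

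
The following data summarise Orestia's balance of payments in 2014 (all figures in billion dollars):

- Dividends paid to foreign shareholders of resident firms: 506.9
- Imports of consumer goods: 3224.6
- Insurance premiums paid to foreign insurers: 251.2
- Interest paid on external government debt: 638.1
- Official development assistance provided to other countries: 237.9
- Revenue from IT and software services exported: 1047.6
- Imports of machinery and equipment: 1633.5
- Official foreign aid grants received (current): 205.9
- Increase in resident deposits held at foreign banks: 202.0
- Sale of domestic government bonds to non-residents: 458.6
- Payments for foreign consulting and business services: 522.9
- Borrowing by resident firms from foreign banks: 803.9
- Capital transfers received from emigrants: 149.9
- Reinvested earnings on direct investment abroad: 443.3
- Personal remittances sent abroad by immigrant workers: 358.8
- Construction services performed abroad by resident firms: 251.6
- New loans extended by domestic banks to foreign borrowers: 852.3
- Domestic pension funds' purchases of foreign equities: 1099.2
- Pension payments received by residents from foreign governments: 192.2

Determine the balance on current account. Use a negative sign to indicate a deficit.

Goods: -3224.6 - 1633.5 = -4858.1
Services: -251.2 + 1047.6 + 251.6 - 522.9 = 525.1
Primary income: -638.1 + 443.3 - 506.9 = -701.7
Secondary income: -237.9 - 358.8 + 205.9 + 192.2 = -198.6
Current account = (-4858.1) + 525.1 + (-701.7) + (-198.6) = -5233.3
(Excluded from the current account — financial account: increase in resident deposits held at foreign banks 202.0, sale of domestic government bonds to non-residents 458.6, borrowing by resident firms from foreign banks 803.9, new loans extended by domestic banks to foreign borrowers 852.3, domestic pension funds' purchases of foreign equities 1099.2; capital account: capital transfers received from emigrants 149.9.)

-5233.3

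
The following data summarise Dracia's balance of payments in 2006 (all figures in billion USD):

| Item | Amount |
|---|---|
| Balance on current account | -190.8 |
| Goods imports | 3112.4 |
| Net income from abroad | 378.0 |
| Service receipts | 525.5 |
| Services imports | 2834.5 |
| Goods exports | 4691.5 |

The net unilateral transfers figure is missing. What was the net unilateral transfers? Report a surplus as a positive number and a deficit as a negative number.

Current account = goods balance + services balance + net primary income + net secondary income
Sum of the known components = -351.9
Net unilateral transfers = CA - (known components) = -190.8 - (-351.9) = 161.1

161.1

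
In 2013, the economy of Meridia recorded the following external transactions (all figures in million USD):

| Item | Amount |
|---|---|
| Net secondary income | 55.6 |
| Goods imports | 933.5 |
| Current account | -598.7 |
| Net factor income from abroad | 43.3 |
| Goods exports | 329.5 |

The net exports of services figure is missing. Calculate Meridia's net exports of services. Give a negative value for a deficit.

Current account = goods balance + services balance + net primary income + net secondary income
Sum of the known components = -505.1
Net exports of services = CA - (known components) = -598.7 - (-505.1) = -93.6

-93.6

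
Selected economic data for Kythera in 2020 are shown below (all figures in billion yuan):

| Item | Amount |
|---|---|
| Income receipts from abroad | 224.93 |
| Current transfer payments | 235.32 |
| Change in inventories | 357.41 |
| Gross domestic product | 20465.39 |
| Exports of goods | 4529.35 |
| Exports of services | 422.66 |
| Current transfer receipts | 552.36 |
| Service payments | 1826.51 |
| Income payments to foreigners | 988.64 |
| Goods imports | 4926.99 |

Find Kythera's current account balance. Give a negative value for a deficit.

Goods balance = 4529.35 - 4926.99 = -397.64
Services balance = 422.66 - 1826.51 = -1403.85
Trade balance (goods + services) = -397.64 + (-1403.85) = -1801.49
Net primary income = 224.93 - 988.64 = -763.71
Net secondary income = 552.36 - 235.32 = 317.04
Current account = -1801.49 + (-763.71) + 317.04 = -2248.16

-2248.16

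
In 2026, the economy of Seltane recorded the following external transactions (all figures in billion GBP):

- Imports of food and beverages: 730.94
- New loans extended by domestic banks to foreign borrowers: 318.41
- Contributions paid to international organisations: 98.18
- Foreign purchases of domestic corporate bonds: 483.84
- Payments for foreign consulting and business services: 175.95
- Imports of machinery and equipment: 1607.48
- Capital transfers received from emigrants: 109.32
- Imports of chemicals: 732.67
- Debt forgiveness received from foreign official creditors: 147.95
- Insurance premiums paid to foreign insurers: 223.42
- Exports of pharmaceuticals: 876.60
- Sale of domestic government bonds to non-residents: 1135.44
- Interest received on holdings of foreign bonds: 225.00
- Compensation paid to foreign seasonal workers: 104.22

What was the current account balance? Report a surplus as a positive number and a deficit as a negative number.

Goods: -732.67 - 730.94 - 1607.48 + 876.60 = -2194.49
Services: -175.95 - 223.42 = -399.37
Primary income: 225.00 - 104.22 = 120.78
Secondary income: -98.18
Current account = (-2194.49) + (-399.37) + 120.78 + (-98.18) = -2571.26
(Excluded from the current account — financial account: new loans extended by domestic banks to foreign borrowers 318.41, foreign purchases of domestic corporate bonds 483.84, sale of domestic government bonds to non-residents 1135.44; capital account: capital transfers received from emigrants 109.32, debt forgiveness received from foreign official creditors 147.95.)

-2571.26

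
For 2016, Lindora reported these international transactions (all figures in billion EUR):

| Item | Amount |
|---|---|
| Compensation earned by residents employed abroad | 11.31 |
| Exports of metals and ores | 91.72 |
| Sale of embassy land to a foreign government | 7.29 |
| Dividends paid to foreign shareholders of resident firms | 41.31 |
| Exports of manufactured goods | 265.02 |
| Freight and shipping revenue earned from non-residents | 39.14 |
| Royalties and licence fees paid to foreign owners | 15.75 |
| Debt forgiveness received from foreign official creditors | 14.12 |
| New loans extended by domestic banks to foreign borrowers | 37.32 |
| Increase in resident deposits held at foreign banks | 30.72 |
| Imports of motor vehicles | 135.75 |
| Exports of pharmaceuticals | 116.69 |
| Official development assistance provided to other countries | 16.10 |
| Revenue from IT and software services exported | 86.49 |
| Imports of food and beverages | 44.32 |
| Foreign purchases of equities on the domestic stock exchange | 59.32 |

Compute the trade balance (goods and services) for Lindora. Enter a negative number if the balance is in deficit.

Goods: -44.32 + 265.02 - 135.75 + 116.69 + 91.72 = 293.36
Services: -15.75 + 86.49 + 39.14 = 109.88
Trade balance = 293.36 + 109.88 = 403.24
(Excluded from the trade balance — primary income: compensation earned by residents employed abroad 11.31, dividends paid to foreign shareholders of resident firms 41.31; capital account: sale of embassy land to a foreign government 7.29, debt forgiveness received from foreign official creditors 14.12; financial account: new loans extended by domestic banks to foreign borrowers 37.32, increase in resident deposits held at foreign banks 30.72, foreign purchases of equities on the domestic stock exchange 59.32; secondary income: official development assistance provided to other countries 16.10.)

403.24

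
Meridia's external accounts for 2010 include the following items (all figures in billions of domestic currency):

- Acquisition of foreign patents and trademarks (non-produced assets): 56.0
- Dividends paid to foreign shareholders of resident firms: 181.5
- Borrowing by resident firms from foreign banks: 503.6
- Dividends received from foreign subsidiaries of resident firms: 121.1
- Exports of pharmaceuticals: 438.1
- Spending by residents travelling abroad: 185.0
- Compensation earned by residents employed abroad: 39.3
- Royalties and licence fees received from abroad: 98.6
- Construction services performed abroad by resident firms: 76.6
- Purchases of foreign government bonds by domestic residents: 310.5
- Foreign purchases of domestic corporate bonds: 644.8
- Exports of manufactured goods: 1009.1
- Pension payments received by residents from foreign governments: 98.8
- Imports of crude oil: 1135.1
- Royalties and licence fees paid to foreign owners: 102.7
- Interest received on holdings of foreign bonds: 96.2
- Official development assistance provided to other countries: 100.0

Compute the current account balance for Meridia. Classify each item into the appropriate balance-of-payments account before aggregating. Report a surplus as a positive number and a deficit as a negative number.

273.5

Goods: 438.1 - 1135.1 + 1009.1 = 312.1
Services: 98.6 - 102.7 - 185.0 + 76.6 = -112.5
Primary income: -181.5 + 96.2 + 39.3 + 121.1 = 75.1
Secondary income: 98.8 - 100.0 = -1.2
Current account = 312.1 + (-112.5) + 75.1 + (-1.2) = 273.5
(Excluded from the current account — capital account: acquisition of foreign patents and trademarks (non-produced assets) 56.0; financial account: borrowing by resident firms from foreign banks 503.6, purchases of foreign government bonds by domestic residents 310.5, foreign purchases of domestic corporate bonds 644.8.)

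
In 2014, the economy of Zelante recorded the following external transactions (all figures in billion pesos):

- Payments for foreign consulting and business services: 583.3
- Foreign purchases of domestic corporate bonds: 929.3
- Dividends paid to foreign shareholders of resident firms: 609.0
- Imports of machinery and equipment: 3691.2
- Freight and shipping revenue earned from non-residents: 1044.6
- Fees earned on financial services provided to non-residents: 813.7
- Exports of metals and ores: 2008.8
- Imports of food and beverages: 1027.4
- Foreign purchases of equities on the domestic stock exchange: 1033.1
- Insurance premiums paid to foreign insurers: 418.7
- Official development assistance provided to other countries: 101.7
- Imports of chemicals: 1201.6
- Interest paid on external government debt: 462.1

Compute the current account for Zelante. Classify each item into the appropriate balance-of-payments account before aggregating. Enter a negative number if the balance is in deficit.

-4227.9

Goods: -3691.2 - 1027.4 - 1201.6 + 2008.8 = -3911.4
Services: -583.3 + 813.7 + 1044.6 - 418.7 = 856.3
Primary income: -609.0 - 462.1 = -1071.1
Secondary income: -101.7
Current account = (-3911.4) + 856.3 + (-1071.1) + (-101.7) = -4227.9
(Excluded from the current account — financial account: foreign purchases of domestic corporate bonds 929.3, foreign purchases of equities on the domestic stock exchange 1033.1.)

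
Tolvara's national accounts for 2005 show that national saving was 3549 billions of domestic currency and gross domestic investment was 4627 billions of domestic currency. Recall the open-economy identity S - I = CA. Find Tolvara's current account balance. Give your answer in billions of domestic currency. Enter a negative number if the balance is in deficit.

CA = S - I = 3549 - 4627 = -1078

-1078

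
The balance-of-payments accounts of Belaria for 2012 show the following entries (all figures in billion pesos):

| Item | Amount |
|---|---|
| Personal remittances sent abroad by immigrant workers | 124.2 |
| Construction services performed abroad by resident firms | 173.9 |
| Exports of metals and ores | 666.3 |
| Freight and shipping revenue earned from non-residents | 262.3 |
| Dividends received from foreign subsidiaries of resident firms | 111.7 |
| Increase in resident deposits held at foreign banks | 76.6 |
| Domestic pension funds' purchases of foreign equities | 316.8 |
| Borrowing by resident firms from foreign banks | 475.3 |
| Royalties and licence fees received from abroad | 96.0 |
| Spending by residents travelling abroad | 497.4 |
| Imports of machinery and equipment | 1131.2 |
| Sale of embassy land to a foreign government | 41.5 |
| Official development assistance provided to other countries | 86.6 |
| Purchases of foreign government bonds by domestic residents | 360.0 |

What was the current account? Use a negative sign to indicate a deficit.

-529.2

Goods: -1131.2 + 666.3 = -464.9
Services: 96.0 + 262.3 + 173.9 - 497.4 = 34.8
Primary income: 111.7
Secondary income: -86.6 - 124.2 = -210.8
Current account = (-464.9) + 34.8 + 111.7 + (-210.8) = -529.2
(Excluded from the current account — financial account: increase in resident deposits held at foreign banks 76.6, domestic pension funds' purchases of foreign equities 316.8, borrowing by resident firms from foreign banks 475.3, purchases of foreign government bonds by domestic residents 360.0; capital account: sale of embassy land to a foreign government 41.5.)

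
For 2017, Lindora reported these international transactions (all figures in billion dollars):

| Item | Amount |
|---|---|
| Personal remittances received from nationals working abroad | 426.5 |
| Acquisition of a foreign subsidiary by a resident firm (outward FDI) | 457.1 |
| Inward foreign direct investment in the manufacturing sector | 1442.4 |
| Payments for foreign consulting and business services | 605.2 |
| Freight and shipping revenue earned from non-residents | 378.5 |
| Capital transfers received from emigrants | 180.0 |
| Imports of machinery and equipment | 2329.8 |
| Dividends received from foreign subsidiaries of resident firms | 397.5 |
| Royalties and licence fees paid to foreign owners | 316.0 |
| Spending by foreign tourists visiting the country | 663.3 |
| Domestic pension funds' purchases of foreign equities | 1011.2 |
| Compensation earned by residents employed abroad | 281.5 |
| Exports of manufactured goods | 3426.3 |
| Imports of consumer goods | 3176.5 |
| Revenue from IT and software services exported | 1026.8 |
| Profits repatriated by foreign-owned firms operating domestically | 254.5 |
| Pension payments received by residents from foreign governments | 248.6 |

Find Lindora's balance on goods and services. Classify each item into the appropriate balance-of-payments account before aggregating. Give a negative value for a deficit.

Goods: 3426.3 - 2329.8 - 3176.5 = -2080.0
Services: -316.0 + 663.3 + 1026.8 - 605.2 + 378.5 = 1147.4
Trade balance = -2080.0 + 1147.4 = -932.6
(Excluded from the trade balance — secondary income: personal remittances received from nationals working abroad 426.5, pension payments received by residents from foreign governments 248.6; financial account: acquisition of a foreign subsidiary by a resident firm (outward FDI) 457.1, inward foreign direct investment in the manufacturing sector 1442.4, domestic pension funds' purchases of foreign equities 1011.2; capital account: capital transfers received from emigrants 180.0; primary income: dividends received from foreign subsidiaries of resident firms 397.5, compensation earned by residents employed abroad 281.5, profits repatriated by foreign-owned firms operating domestically 254.5.)

-932.6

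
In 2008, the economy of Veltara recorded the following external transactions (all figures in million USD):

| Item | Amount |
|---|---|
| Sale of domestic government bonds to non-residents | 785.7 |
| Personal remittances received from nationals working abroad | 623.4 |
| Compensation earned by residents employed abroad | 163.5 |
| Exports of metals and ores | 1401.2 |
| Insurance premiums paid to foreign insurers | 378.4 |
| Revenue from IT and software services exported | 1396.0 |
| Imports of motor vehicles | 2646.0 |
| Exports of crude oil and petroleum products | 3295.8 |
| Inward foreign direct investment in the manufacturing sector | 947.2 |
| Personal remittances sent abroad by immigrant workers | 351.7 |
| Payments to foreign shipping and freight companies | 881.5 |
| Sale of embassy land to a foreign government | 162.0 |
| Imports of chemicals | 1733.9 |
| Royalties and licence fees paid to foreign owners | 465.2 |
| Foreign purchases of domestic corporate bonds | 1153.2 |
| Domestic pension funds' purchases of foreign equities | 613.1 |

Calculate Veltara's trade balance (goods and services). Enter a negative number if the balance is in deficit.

-12.0

Goods: -1733.9 + 3295.8 + 1401.2 - 2646.0 = 317.1
Services: -881.5 - 378.4 - 465.2 + 1396.0 = -329.1
Trade balance = 317.1 + (-329.1) = -12.0
(Excluded from the trade balance — financial account: sale of domestic government bonds to non-residents 785.7, inward foreign direct investment in the manufacturing sector 947.2, foreign purchases of domestic corporate bonds 1153.2, domestic pension funds' purchases of foreign equities 613.1; secondary income: personal remittances received from nationals working abroad 623.4, personal remittances sent abroad by immigrant workers 351.7; primary income: compensation earned by residents employed abroad 163.5; capital account: sale of embassy land to a foreign government 162.0.)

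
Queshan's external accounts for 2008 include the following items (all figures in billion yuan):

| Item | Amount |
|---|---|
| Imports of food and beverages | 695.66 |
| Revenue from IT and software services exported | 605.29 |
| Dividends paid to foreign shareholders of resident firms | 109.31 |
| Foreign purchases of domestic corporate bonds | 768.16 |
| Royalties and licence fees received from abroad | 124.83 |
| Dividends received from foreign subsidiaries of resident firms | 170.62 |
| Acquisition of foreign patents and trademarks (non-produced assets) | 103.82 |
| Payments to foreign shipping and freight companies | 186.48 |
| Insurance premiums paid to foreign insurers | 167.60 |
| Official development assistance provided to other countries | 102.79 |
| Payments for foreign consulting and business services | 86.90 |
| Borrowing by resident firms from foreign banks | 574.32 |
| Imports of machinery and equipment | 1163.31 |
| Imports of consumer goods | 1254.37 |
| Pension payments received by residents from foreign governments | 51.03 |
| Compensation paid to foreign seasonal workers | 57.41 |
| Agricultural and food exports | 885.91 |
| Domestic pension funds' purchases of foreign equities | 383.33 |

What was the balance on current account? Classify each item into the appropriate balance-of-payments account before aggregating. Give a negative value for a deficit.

-1986.15

Goods: -695.66 - 1163.31 - 1254.37 + 885.91 = -2227.43
Services: -186.48 + 605.29 - 167.60 + 124.83 - 86.90 = 289.14
Primary income: -57.41 - 109.31 + 170.62 = 3.90
Secondary income: 51.03 - 102.79 = -51.76
Current account = (-2227.43) + 289.14 + 3.90 + (-51.76) = -1986.15
(Excluded from the current account — financial account: foreign purchases of domestic corporate bonds 768.16, borrowing by resident firms from foreign banks 574.32, domestic pension funds' purchases of foreign equities 383.33; capital account: acquisition of foreign patents and trademarks (non-produced assets) 103.82.)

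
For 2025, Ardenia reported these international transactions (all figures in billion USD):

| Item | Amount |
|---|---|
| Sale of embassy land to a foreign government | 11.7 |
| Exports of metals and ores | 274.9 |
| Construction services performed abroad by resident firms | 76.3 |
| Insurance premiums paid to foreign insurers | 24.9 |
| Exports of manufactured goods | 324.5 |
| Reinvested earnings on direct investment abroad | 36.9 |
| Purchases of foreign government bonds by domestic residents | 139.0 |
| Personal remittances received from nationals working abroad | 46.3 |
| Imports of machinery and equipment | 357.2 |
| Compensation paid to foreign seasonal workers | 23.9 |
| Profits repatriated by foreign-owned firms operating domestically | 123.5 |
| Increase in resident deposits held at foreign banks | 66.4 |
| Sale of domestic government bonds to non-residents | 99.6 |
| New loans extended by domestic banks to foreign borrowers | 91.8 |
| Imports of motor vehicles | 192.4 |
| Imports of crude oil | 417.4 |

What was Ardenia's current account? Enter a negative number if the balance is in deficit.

-380.4

Goods: -417.4 - 357.2 + 274.9 - 192.4 + 324.5 = -367.6
Services: 76.3 - 24.9 = 51.4
Primary income: 36.9 - 123.5 - 23.9 = -110.5
Secondary income: 46.3
Current account = (-367.6) + 51.4 + (-110.5) + 46.3 = -380.4
(Excluded from the current account — capital account: sale of embassy land to a foreign government 11.7; financial account: purchases of foreign government bonds by domestic residents 139.0, increase in resident deposits held at foreign banks 66.4, sale of domestic government bonds to non-residents 99.6, new loans extended by domestic banks to foreign borrowers 91.8.)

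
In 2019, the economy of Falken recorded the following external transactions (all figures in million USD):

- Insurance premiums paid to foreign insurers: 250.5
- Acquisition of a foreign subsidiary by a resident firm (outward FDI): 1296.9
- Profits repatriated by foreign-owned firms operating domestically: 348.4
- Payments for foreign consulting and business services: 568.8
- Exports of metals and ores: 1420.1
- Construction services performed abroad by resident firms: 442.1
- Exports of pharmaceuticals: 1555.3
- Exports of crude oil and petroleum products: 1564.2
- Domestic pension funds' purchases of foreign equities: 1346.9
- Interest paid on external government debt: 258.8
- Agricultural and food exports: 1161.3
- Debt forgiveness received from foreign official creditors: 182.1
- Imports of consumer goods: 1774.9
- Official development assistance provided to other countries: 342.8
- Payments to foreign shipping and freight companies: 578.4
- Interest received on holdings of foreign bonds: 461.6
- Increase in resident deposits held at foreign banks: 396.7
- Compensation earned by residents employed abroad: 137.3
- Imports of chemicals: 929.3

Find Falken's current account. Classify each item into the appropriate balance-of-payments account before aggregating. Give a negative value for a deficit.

Goods: 1161.3 + 1555.3 + 1564.2 - 1774.9 + 1420.1 - 929.3 = 2996.7
Services: -250.5 + 442.1 - 568.8 - 578.4 = -955.6
Primary income: 461.6 - 348.4 + 137.3 - 258.8 = -8.3
Secondary income: -342.8
Current account = 2996.7 + (-955.6) + (-8.3) + (-342.8) = 1690.0
(Excluded from the current account — financial account: acquisition of a foreign subsidiary by a resident firm (outward FDI) 1296.9, domestic pension funds' purchases of foreign equities 1346.9, increase in resident deposits held at foreign banks 396.7; capital account: debt forgiveness received from foreign official creditors 182.1.)

1690.0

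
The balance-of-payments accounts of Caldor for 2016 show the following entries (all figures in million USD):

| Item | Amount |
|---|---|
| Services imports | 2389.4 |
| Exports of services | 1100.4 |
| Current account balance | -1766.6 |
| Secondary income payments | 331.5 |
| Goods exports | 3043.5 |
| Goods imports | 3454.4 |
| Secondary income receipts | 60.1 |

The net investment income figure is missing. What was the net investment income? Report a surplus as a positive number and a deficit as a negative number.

204.7

Current account = goods balance + services balance + net primary income + net secondary income
Sum of the known components = -1971.3
Net investment income = CA - (known components) = -1766.6 - (-1971.3) = 204.7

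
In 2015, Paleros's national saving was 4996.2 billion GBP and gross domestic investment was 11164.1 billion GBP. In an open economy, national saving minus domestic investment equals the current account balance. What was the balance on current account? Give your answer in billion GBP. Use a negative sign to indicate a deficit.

-6167.9

CA = S - I = 4996.2 - 11164.1 = -6167.9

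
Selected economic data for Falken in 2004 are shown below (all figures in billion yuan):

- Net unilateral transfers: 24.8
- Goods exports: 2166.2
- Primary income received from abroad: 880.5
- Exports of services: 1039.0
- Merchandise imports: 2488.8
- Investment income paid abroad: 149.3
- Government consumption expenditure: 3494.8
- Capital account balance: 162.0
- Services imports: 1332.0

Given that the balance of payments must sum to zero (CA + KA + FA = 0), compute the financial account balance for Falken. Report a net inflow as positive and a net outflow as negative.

Goods balance = 2166.2 - 2488.8 = -322.6
Services balance = 1039.0 - 1332.0 = -293.0
Trade balance (goods + services) = -322.6 + (-293.0) = -615.6
Net primary income = 880.5 - 149.3 = 731.2
Net secondary income = 24.8
Current account = -615.6 + 731.2 + 24.8 = 140.4
Financial account = -(140.4 + 162.0) = -302.4

-302.4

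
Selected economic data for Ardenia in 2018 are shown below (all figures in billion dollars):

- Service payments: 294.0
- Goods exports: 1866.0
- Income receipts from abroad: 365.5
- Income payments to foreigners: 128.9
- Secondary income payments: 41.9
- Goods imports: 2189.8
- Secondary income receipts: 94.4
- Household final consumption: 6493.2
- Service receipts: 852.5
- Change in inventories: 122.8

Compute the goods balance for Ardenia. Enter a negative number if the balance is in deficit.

Goods balance = 1866.0 - 2189.8 = -323.8

-323.8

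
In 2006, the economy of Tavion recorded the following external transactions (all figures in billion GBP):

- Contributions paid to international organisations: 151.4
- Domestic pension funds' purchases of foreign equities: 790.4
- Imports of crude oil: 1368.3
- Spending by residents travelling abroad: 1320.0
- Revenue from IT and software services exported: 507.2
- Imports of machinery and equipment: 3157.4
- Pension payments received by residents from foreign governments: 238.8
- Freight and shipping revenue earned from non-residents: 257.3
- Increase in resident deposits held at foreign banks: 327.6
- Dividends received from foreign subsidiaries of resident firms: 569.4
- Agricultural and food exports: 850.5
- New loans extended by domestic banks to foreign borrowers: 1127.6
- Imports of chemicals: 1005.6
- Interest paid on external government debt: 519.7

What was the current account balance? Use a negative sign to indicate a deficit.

Goods: -1368.3 - 3157.4 + 850.5 - 1005.6 = -4680.8
Services: 257.3 + 507.2 - 1320.0 = -555.5
Primary income: 569.4 - 519.7 = 49.7
Secondary income: 238.8 - 151.4 = 87.4
Current account = (-4680.8) + (-555.5) + 49.7 + 87.4 = -5099.2
(Excluded from the current account — financial account: domestic pension funds' purchases of foreign equities 790.4, increase in resident deposits held at foreign banks 327.6, new loans extended by domestic banks to foreign borrowers 1127.6.)

-5099.2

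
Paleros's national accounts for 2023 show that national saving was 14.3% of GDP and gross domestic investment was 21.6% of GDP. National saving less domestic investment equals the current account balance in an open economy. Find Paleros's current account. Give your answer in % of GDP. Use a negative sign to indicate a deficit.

CA = S - I = 14.3 - 21.6 = -7.3

-7.3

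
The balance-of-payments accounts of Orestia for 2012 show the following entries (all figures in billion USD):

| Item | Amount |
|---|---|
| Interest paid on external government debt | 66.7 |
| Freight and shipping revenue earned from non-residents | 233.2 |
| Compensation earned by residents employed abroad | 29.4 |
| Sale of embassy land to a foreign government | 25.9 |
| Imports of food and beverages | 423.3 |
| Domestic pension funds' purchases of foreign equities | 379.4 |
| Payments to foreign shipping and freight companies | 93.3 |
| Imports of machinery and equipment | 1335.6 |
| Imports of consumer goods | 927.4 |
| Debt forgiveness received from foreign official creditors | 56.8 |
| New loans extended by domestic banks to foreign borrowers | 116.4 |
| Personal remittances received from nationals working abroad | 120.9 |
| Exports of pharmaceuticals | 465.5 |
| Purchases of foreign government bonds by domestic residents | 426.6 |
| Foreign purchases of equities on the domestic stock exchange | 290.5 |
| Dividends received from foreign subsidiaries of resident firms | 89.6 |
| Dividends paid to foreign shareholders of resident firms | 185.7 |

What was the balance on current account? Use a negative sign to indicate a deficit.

Goods: -423.3 + 465.5 - 1335.6 - 927.4 = -2220.8
Services: 233.2 - 93.3 = 139.9
Primary income: -66.7 - 185.7 + 89.6 + 29.4 = -133.4
Secondary income: 120.9
Current account = (-2220.8) + 139.9 + (-133.4) + 120.9 = -2093.4
(Excluded from the current account — capital account: sale of embassy land to a foreign government 25.9, debt forgiveness received from foreign official creditors 56.8; financial account: domestic pension funds' purchases of foreign equities 379.4, new loans extended by domestic banks to foreign borrowers 116.4, purchases of foreign government bonds by domestic residents 426.6, foreign purchases of equities on the domestic stock exchange 290.5.)

-2093.4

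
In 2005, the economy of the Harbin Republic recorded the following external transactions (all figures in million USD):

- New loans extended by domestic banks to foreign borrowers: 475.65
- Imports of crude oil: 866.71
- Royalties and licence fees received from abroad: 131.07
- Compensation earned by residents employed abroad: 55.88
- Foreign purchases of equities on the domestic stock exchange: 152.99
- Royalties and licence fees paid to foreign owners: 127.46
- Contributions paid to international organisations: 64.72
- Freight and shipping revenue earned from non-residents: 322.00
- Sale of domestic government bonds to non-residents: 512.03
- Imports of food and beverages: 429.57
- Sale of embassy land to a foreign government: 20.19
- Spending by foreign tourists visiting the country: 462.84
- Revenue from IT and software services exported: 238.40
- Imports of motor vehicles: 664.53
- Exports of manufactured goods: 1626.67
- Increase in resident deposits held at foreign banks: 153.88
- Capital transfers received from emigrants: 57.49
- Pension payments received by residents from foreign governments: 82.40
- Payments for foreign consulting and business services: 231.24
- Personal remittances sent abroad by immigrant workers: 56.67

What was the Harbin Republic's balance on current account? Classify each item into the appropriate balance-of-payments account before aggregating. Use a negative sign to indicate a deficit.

Goods: 1626.67 - 866.71 - 429.57 - 664.53 = -334.14
Services: 238.40 + 131.07 + 462.84 + 322.00 - 231.24 - 127.46 = 795.61
Primary income: 55.88
Secondary income: -64.72 - 56.67 + 82.40 = -38.99
Current account = (-334.14) + 795.61 + 55.88 + (-38.99) = 478.36
(Excluded from the current account — financial account: new loans extended by domestic banks to foreign borrowers 475.65, foreign purchases of equities on the domestic stock exchange 152.99, sale of domestic government bonds to non-residents 512.03, increase in resident deposits held at foreign banks 153.88; capital account: sale of embassy land to a foreign government 20.19, capital transfers received from emigrants 57.49.)

478.36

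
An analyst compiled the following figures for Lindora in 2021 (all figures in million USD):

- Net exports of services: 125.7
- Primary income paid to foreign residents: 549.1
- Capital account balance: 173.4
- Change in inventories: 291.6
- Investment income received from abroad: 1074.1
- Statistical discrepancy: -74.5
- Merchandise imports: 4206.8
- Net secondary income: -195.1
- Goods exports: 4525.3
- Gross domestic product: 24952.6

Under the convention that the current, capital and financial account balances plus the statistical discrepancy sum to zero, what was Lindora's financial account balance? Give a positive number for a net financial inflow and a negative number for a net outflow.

Goods balance = 4525.3 - 4206.8 = 318.5
Services balance = 125.7
Trade balance (goods + services) = 318.5 + 125.7 = 444.2
Net primary income = 1074.1 - 549.1 = 525.0
Net secondary income = -195.1
Current account = 444.2 + 525.0 + (-195.1) = 774.1
Financial account = -(774.1 + 173.4 + (-74.5)) = -873.0

-873.0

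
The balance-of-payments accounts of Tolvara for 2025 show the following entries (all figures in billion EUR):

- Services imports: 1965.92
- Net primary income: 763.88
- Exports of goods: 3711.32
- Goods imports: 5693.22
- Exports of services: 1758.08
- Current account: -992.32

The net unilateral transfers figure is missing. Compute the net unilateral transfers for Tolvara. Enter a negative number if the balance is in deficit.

Current account = goods balance + services balance + net primary income + net secondary income
Sum of the known components = -1425.86
Net unilateral transfers = CA - (known components) = -992.32 - (-1425.86) = 433.54

433.54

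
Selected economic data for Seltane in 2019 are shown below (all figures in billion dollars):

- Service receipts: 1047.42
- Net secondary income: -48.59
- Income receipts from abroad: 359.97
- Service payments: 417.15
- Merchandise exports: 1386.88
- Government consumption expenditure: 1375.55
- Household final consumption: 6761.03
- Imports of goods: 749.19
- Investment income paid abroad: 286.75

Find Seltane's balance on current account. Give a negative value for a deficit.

1292.59

Goods balance = 1386.88 - 749.19 = 637.69
Services balance = 1047.42 - 417.15 = 630.27
Trade balance (goods + services) = 637.69 + 630.27 = 1267.96
Net primary income = 359.97 - 286.75 = 73.22
Net secondary income = -48.59
Current account = 1267.96 + 73.22 + (-48.59) = 1292.59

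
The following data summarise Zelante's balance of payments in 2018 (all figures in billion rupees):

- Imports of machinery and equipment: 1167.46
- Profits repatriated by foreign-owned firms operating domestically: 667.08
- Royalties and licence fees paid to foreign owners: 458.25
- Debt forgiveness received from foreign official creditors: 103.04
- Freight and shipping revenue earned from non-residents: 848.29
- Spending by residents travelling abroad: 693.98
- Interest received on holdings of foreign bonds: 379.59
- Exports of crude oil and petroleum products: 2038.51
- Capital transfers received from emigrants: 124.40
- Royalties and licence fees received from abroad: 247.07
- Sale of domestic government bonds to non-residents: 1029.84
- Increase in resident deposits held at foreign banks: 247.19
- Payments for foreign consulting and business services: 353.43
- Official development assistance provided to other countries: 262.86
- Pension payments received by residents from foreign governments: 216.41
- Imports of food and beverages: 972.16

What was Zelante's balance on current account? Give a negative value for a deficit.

Goods: 2038.51 - 1167.46 - 972.16 = -101.11
Services: -353.43 - 693.98 + 848.29 + 247.07 - 458.25 = -410.30
Primary income: -667.08 + 379.59 = -287.49
Secondary income: 216.41 - 262.86 = -46.45
Current account = (-101.11) + (-410.30) + (-287.49) + (-46.45) = -845.35
(Excluded from the current account — capital account: debt forgiveness received from foreign official creditors 103.04, capital transfers received from emigrants 124.40; financial account: sale of domestic government bonds to non-residents 1029.84, increase in resident deposits held at foreign banks 247.19.)

-845.35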